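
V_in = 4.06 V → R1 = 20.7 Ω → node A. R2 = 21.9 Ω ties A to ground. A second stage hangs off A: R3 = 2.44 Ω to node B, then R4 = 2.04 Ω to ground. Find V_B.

V_B ≈ 0.282 V

The second stage (R3 + R4 = 4.480 Ω) loads node A in parallel with R2.
R2 ‖ (R3+R4) = 3.719 Ω.
V_A = 4.06 × 3.719/(20.7 + 3.719) = 0.6184 V.
V_B = V_A × 0.4554 = 0.2816 V.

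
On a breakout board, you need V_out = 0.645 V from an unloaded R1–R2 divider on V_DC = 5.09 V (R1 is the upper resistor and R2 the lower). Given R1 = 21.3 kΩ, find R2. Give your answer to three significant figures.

The divider ratio is R2/(R1+R2) = 0.645/5.09 = 0.1267.
So R2 = R1 · V_out/(V_DC − V_out) = 21.3 × 0.645/(5.09 − 0.645) = 21.3 × 0.1451 = 3.091 kΩ.

R2 ≈ 3.09 kΩ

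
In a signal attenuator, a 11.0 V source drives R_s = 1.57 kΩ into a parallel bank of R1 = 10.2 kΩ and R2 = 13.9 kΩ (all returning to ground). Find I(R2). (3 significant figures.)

I ≈ 0.625 mA

Combine the parallel branches: R_p = (1/10.2 + 1/13.9)⁻¹ = 5.883 kΩ.
Node voltage V_A = V_in · R_p/(R_s + R_p) = 11.0 × 0.7893 = 8.683 V.
I(R2) = V_A / R2 = 8.683/13.9 = 0.6247 mA.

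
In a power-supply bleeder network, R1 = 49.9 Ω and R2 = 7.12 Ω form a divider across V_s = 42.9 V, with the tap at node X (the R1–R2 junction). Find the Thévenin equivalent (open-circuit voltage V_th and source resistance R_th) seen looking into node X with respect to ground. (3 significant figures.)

V_th ≈ 5.36 V, R_th ≈ 6.23 Ω

With X open, the divider is unloaded: V_th = 42.9 × 7.12/57.02 = 5.357 V.
Zeroing V_s shorts the top of R1 to ground, so R_th = R1 ‖ R2 = 6.231 Ω.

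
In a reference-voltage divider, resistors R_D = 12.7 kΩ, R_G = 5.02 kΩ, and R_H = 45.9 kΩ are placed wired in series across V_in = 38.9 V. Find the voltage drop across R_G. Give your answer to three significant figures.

V ≈ 3.07 V

Series total: ΣR = 12.7 + 5.02 + 45.9 = 63.62 kΩ.
By the voltage-divider rule, V = 38.9 × 5.020/63.62 = 3.069 V.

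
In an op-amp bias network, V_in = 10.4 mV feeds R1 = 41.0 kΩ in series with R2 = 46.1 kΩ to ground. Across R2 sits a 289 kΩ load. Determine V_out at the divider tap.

V_out ≈ 5.12 mV

R2 ‖ R_L = (46.1 × 289)/(46.1 + 289) = 39.76 kΩ.
Then V_out = V_in · R2'/(R1 + R2') = 10.4 × 39.76/80.76 = 5.120 mV.
(Unloaded it would be 5.50 mV; the load pulls it down.)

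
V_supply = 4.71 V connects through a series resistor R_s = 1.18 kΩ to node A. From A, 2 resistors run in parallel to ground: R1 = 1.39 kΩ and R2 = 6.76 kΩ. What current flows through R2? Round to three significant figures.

Parallel bank: R_p = 1/(1/1.39 + 1/6.76) = 1.153 kΩ.
V_A by voltage divider: V_A = 4.71 × 1.153/(1.18 + 1.153) = 2.328 V.
I(R2) = V_A / R2 = 2.328/6.76 = 0.3443 mA.

I ≈ 0.344 mA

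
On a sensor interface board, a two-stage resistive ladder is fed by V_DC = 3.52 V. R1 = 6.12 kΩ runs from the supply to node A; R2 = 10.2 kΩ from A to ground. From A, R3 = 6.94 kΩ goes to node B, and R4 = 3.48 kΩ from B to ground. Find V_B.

The second stage (R3 + R4 = 10.42 kΩ) loads node A in parallel with R2.
R2 ‖ (R3+R4) = 5.154 kΩ.
First divider: V_A = V_DC · 5.154/(6.12 + 5.154) = 1.609 V.
Then the unloaded second divider: V_B = V_A × R4/(R3+R4) = 1.609 × 0.3340 = 0.5375 V.

V_B ≈ 0.537 V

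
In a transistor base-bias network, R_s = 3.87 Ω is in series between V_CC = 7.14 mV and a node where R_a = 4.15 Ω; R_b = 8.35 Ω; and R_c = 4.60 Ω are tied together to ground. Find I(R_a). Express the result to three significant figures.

I ≈ 0.531 mA

Equivalent of the parallel group: R_p = 1.730 Ω.
Node voltage V_A = V_CC · R_p/(R_s + R_p) = 7.14 × 0.3089 = 2.206 mV.
I(R_a) = V_A / R_a = 2.206/4.15 = 0.5315 mA.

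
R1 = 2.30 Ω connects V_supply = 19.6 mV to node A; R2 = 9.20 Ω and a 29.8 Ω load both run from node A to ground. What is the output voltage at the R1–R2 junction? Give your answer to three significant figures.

R2 ‖ R_L = (9.20 × 29.8)/(9.20 + 29.8) = 7.030 Ω.
Voltage divider with the loaded lower leg: V_out = 19.6 × 7.030/(2.30 + 7.030) = 19.6 × 0.7535 = 14.77 mV.
(Unloaded it would be 15.7 mV; the load pulls it down.)

V_out ≈ 14.8 mV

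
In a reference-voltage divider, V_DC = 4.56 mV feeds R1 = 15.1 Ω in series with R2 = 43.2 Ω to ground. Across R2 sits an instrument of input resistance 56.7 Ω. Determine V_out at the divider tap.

V_out ≈ 2.82 mV

The load sits in parallel with R2, giving an effective lower resistance R2' = R2·R_L/(R2+R_L) = 24.52 Ω.
Then V_out = V_DC · R2'/(R1 + R2') = 4.56 × 24.52/39.62 = 2.822 mV.
(Unloaded it would be 3.38 mV; the load pulls it down.)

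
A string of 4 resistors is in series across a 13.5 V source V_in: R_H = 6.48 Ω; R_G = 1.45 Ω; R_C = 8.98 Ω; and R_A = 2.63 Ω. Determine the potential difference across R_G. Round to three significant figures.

V ≈ 1.00 V

ΣR = 6.48 + 1.45 + 8.98 + 2.63 = 19.54 Ω.
Voltage divider: V = V_in · (1.450 / 19.54) = 13.5 × 0.07421 = 1.002 V.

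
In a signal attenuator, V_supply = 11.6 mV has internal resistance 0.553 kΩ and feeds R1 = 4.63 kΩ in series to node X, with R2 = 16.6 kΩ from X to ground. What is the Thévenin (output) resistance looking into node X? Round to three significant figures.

R1' = 0.553 + 4.63 = 5.183 kΩ (source resistance + R1).
Looking into X with the source shorted: R_th = R1'·R2/(R1'+R2) = 5.183 × 16.6/21.78 = 3.950 kΩ.

R_th ≈ 3.95 kΩ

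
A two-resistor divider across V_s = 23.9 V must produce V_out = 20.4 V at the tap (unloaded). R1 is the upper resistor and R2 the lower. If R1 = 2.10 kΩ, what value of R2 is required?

R2 ≈ 12.2 kΩ

The divider ratio is R2/(R1+R2) = 20.4/23.9 = 0.8536.
R2 = R1 · 0.8536/(1 − 0.8536) = 12.24 kΩ.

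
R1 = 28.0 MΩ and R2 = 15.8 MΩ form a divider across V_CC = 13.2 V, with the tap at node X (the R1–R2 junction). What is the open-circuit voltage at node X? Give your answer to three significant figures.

V_th ≈ 4.76 V

V_th is the unloaded tap voltage: V_CC · R2/(R1+R2) = 13.2 × 0.3607 = 4.762 V.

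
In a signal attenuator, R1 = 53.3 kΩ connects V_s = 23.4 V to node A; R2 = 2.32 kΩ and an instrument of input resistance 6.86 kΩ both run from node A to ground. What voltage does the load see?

V_out ≈ 0.737 V

The load sits in parallel with R2, giving an effective lower resistance R2' = R2·R_L/(R2+R_L) = 1.734 kΩ.
Then V_out = V_s · R2'/(R1 + R2') = 23.4 × 1.734/55.03 = 0.7372 V.
(Unloaded it would be 0.976 V; the load pulls it down.)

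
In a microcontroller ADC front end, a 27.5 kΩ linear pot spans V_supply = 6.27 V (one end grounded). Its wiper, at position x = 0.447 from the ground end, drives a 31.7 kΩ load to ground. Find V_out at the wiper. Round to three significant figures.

V_out ≈ 2.31 V

Lower segment x·R_p = 12.29 kΩ; upper segment (1−x)·R_p = 15.21 kΩ.
R_L loads the lower segment: effective lower R = 8.858 kΩ.
V_out = 6.27 × 8.858/(15.21 + 8.858) = 2.308 V.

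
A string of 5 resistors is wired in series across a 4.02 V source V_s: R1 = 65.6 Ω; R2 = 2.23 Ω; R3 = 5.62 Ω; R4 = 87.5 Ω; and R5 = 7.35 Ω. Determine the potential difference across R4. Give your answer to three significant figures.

Series total: ΣR = 65.6 + 2.23 + 5.62 + 87.5 + 7.35 = 168.3 Ω.
Voltage divider: V = V_s · (87.50 / 168.3) = 4.02 × 0.5199 = 2.090 V.

V ≈ 2.09 V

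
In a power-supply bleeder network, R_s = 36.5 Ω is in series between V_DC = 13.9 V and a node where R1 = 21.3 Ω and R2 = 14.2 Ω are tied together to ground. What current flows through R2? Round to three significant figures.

I ≈ 0.185 A

Parallel bank: R_p = 1/(1/21.3 + 1/14.2) = 8.520 Ω.
V_A by voltage divider: V_A = 13.9 × 8.520/(36.5 + 8.520) = 2.631 V.
I(R2) = V_A / R2 = 2.631/14.2 = 0.1853 A.
(Check via current divider: I_total = 0.3088 A; share G_k/ΣG = 0.6000 → same result.)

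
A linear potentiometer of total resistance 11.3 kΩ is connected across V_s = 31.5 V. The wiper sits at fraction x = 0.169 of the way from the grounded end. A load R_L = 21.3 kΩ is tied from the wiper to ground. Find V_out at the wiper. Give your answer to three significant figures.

V_out ≈ 4.95 V

Lower segment x·R_p = 1.910 kΩ; upper segment (1−x)·R_p = 9.390 kΩ.
(x·R_p) ‖ R_L = 1.753 kΩ.
V_out = 31.5 × 1.753/(9.390 + 1.753) = 4.954 V.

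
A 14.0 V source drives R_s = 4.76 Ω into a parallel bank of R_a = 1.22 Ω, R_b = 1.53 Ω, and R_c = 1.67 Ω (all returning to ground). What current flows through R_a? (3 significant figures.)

Parallel bank: R_p = 1/(1/1.22 + 1/1.53 + 1/1.67) = 0.4826 Ω.
V_A = 14.0 × 0.4826/5.243 = 1.289 V.
I(R_a) = V_A / R_a = 1.289/1.22 = 1.056 A.

I ≈ 1.06 A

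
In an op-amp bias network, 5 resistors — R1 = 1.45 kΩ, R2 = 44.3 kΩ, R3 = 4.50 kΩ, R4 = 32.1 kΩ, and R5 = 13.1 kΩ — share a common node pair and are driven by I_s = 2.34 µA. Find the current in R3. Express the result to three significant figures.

Conductances: ΣG = 1/1.45 + 1/44.3 + 1/4.50 + 1/32.1 + 1/13.1 = 1.042 (1/kΩ).
By the current-divider rule, I = I_s · G_k/ΣG = 2.34 × 0.2133 = 0.4991 µA.

I ≈ 0.499 µA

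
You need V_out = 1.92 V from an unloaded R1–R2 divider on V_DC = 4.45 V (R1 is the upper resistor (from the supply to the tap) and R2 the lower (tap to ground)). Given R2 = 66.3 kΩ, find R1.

R1 ≈ 87.4 kΩ

V_out/V_DC = R2/(R1+R2) = 0.4315.
So R1 = R2 · (V_DC/V_out − 1) = 66.3 × (4.45/1.92 − 1) = 66.3 × 1.318 = 87.36 kΩ.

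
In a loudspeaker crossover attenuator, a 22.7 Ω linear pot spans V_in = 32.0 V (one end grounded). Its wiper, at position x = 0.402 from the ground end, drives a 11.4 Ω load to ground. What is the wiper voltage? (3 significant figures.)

V_out ≈ 8.70 V

Lower segment x·R_p = 9.125 Ω; upper segment (1−x)·R_p = 13.57 Ω.
R_L loads the lower segment: effective lower R = 5.068 Ω.
V_out = 32.0 × 5.068/(13.57 + 5.068) = 8.700 V.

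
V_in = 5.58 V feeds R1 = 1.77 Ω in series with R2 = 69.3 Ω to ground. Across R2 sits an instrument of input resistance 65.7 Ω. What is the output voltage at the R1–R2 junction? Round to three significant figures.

V_out ≈ 5.30 V

R2 ‖ R_L = (69.3 × 65.7)/(69.3 + 65.7) = 33.73 Ω.
Then V_out = V_in · R2'/(R1 + R2') = 5.58 × 33.73/35.50 = 5.302 V.
(Unloaded it would be 5.44 V; the load pulls it down.)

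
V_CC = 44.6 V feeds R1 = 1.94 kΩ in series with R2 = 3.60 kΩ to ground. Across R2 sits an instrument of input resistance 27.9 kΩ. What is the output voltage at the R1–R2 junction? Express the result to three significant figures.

V_out ≈ 27.7 V

R2 ‖ R_L = (3.60 × 27.9)/(3.60 + 27.9) = 3.189 kΩ.
Voltage divider with the loaded lower leg: V_out = 44.6 × 3.189/(1.94 + 3.189) = 44.6 × 0.6217 = 27.73 V.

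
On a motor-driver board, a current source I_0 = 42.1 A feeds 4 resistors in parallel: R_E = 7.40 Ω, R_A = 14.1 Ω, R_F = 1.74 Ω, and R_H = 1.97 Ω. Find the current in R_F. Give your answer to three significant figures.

I ≈ 18.8 A

Total conductance ΣG = 1/7.40 + 1/14.1 + 1/1.74 + 1/1.97 = 1.288 (units of 1/Ω).
R_F takes the fraction G_k/ΣG = 0.5747/1.288 = 0.4461, so I = 42.1 × 0.4461 = 18.78 A.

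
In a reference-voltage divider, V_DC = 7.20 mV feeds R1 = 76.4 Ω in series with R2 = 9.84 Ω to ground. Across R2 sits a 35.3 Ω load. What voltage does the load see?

V_out ≈ 0.659 mV

First combine the lower leg with the load: R2 ‖ R_L = 7.695 Ω.
Now apply the divider: V_out = 7.20 × 0.09150 = 0.6588 mV.
(Unloaded it would be 0.822 mV; the load pulls it down.)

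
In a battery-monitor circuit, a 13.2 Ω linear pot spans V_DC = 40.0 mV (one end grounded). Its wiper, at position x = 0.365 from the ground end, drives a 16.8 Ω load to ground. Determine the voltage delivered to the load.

V_out ≈ 12.4 mV

Lower segment x·R_p = 4.818 Ω; upper segment (1−x)·R_p = 8.382 Ω.
Lower segment in parallel with the load: 4.818 ‖ 16.8 = 3.744 Ω.
Then V_out = V_DC · 3.744/(8.382 + 3.744) = 12.35 mV.
(Unloaded: V_out = x·V_DC = 14.6 mV.)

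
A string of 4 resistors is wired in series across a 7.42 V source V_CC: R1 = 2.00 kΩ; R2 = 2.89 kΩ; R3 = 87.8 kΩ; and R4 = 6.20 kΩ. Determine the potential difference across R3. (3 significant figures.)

V ≈ 6.59 V

Series total: ΣR = 2.00 + 2.89 + 87.8 + 6.20 = 98.89 kΩ.
By the voltage-divider rule, V = 7.42 × 87.80/98.89 = 6.588 V.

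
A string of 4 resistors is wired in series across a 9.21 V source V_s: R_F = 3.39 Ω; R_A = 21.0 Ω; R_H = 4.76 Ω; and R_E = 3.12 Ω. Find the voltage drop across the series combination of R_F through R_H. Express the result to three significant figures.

Series total: ΣR = 3.39 + 21.0 + 4.76 + 3.12 = 32.27 Ω.
R_{R_F..R_H} = 3.39 + 21.0 + 4.76 = 29.15 Ω.
Voltage divider: V = V_s · (29.15 / 32.27) = 9.21 × 0.9033 = 8.320 V.

V ≈ 8.32 V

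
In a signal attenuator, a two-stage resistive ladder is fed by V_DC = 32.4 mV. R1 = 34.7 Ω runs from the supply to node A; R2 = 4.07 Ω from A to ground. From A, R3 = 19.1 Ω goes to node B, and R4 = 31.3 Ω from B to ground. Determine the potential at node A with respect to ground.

Node A sees R2 in parallel with the series input of stage 2, R3 + R4 = 50.40 Ω.
R2 ‖ (R3+R4) = 3.766 Ω.
First divider: V_A = V_DC · 3.766/(34.7 + 3.766) = 3.172 mV.

V_A ≈ 3.17 mV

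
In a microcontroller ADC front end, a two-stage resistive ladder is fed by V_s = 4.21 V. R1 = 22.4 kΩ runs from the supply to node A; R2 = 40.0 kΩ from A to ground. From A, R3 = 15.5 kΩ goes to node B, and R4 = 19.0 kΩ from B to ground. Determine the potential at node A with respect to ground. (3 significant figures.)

V_A ≈ 1.91 V

Looking into the second stage from A: R3 + R4 = 34.50 kΩ appears in parallel with R2.
R2 ‖ (R3+R4) = 18.52 kΩ.
First divider: V_A = V_s · 18.52/(22.4 + 18.52) = 1.906 V.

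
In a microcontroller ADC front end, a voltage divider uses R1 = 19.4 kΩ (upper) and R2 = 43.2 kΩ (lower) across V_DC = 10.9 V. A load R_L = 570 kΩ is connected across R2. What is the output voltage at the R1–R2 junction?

R2 ‖ R_L = (43.2 × 570)/(43.2 + 570) = 40.16 kΩ.
Then V_out = V_DC · R2'/(R1 + R2') = 10.9 × 40.16/59.56 = 7.349 V.

V_out ≈ 7.35 V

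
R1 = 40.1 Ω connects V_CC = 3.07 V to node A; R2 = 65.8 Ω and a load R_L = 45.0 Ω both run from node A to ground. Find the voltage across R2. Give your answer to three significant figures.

First combine the lower leg with the load: R2 ‖ R_L = 26.72 Ω.
Voltage divider with the loaded lower leg: V_out = 3.07 × 26.72/(40.1 + 26.72) = 3.07 × 0.3999 = 1.228 V.

V_out ≈ 1.23 V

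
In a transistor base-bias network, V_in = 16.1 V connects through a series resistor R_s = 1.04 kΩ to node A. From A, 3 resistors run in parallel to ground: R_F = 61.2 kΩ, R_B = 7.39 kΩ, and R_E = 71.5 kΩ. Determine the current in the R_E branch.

Equivalent of the parallel group: R_p = 6.037 kΩ.
Node voltage V_A = V_in · R_p/(R_s + R_p) = 16.1 × 0.8530 = 13.73 V.
I(R_E) = V_A / R_E = 13.73/71.5 = 0.1921 mA.
(Equivalently: I_total = 2.275 mA, then current-divider fraction G_k/ΣG = 0.08443.)

I ≈ 0.192 mA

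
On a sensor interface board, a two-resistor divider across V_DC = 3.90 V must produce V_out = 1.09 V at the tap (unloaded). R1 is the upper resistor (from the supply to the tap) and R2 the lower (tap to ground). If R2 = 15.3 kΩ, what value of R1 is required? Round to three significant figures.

R1 ≈ 39.4 kΩ

V_out/V_DC = R2/(R1+R2) = 0.2795.
So R1 = R2 · (V_DC/V_out − 1) = 15.3 × (3.90/1.09 − 1) = 15.3 × 2.578 = 39.44 kΩ.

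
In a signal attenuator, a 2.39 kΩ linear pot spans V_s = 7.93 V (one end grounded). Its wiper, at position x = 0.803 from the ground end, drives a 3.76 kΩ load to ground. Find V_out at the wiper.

V_out ≈ 5.79 V

The pot divides into 0.4708 kΩ above the wiper and 1.919 kΩ below.
R_L loads the lower segment: effective lower R = 1.271 kΩ.
Then V_out = V_s · 1.271/(0.4708 + 1.271) = 5.786 V.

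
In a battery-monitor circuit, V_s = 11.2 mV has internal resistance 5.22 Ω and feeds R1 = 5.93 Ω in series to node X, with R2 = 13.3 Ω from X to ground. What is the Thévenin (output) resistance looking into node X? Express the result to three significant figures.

R_th ≈ 6.07 Ω

R1' = 5.22 + 5.93 = 11.15 Ω (source resistance + R1).
Zeroing V_s shorts the top of R1' to ground, so R_th = R1' ‖ R2 = 6.065 Ω.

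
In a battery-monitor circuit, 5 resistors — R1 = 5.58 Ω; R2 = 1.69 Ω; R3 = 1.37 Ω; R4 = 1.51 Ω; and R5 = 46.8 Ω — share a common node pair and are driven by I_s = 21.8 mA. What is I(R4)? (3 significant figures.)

Total conductance ΣG = 1/5.58 + 1/1.69 + 1/1.37 + 1/1.51 + 1/46.8 = 2.184 (units of 1/Ω).
R4 takes the fraction G_k/ΣG = 0.6623/2.184 = 0.3032, so I = 21.8 × 0.3032 = 6.609 mA.

I ≈ 6.61 mA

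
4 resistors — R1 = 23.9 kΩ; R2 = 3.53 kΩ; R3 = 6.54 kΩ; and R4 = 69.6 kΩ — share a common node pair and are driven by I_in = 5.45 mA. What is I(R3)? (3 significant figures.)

I ≈ 1.69 mA

Conductances: ΣG = 1/23.9 + 1/3.53 + 1/6.54 + 1/69.6 = 0.4924 (1/kΩ).
By the current-divider rule, I = I_in · G_k/ΣG = 5.45 × 0.3105 = 1.692 mA.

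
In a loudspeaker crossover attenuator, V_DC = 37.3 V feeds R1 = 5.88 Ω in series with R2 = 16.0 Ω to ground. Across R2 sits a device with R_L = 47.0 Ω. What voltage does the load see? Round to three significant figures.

First combine the lower leg with the load: R2 ‖ R_L = 11.94 Ω.
Now apply the divider: V_out = 37.3 × 0.6700 = 24.99 V.
(Unloaded it would be 27.3 V; the load pulls it down.)

V_out ≈ 25.0 V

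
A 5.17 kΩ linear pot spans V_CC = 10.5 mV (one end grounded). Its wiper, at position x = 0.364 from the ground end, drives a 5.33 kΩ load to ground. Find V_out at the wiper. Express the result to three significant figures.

V_out ≈ 3.12 mV

Lower segment x·R_p = 1.882 kΩ; upper segment (1−x)·R_p = 3.288 kΩ.
R_L loads the lower segment: effective lower R = 1.391 kΩ.
Loaded-divider output: V_out = 10.5 × 0.2973 = 3.121 mV.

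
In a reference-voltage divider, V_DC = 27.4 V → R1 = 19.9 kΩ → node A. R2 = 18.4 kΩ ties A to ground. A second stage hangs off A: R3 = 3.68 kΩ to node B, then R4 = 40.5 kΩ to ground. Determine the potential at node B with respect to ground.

V_B ≈ 9.92 V

Looking into the second stage from A: R3 + R4 = 44.18 kΩ appears in parallel with R2.
R2 ‖ (R3+R4) = 12.99 kΩ.
First divider: V_A = V_DC · 12.99/(19.9 + 12.99) = 10.82 V.
V_B = V_A × 0.9167 = 9.920 V.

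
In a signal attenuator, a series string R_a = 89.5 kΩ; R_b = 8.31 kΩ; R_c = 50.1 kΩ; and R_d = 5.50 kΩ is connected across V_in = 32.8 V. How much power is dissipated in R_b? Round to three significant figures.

Series current I = V_in/ΣR = 32.8/153.4 = 0.2138 mA.
P(R_b) = I²·R_b = (0.2138)² × 8.31 = 0.3799 mW.

P ≈ 0.380 mW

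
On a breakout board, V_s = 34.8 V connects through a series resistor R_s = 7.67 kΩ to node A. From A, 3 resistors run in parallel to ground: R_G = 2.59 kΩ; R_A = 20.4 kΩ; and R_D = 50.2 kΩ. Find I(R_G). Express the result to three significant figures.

Equivalent of the parallel group: R_p = 2.198 kΩ.
V_A by voltage divider: V_A = 34.8 × 2.198/(7.67 + 2.198) = 7.750 V.
Branch current I = V_A/R_G = 7.750/2.59 = 2.992 mA.

I ≈ 2.99 mA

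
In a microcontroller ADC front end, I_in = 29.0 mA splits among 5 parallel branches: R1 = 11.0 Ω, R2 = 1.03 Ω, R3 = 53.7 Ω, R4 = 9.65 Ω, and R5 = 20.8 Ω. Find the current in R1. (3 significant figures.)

I ≈ 2.14 mA

Total conductance ΣG = 1/11.0 + 1/1.03 + 1/53.7 + 1/9.65 + 1/20.8 = 1.232 (units of 1/Ω).
Current divider: I(R1) = I_in · G_k/ΣG = 29.0 × (0.09091/1.232) = 29.0 × 0.07378 = 2.140 mA.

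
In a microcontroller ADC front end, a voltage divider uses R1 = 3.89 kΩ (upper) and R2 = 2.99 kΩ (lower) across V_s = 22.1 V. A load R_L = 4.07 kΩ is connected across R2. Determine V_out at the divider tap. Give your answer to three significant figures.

V_out ≈ 6.79 V

First combine the lower leg with the load: R2 ‖ R_L = 1.724 kΩ.
Voltage divider with the loaded lower leg: V_out = 22.1 × 1.724/(3.89 + 1.724) = 22.1 × 0.3071 = 6.786 V.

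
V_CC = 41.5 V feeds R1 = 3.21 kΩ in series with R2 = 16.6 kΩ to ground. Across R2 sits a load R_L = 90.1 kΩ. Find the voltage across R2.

V_out ≈ 33.8 V

First combine the lower leg with the load: R2 ‖ R_L = 14.02 kΩ.
Then V_out = V_CC · R2'/(R1 + R2') = 41.5 × 14.02/17.23 = 33.77 V.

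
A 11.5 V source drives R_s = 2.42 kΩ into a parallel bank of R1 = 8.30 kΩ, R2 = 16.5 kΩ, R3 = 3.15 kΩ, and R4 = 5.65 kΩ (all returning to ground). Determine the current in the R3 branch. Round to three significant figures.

I ≈ 1.39 mA

Equivalent of the parallel group: R_p = 1.480 kΩ.
V_A = 11.5 × 1.480/3.900 = 4.365 V.
I(R3) = V_A / R3 = 4.365/3.15 = 1.386 mA.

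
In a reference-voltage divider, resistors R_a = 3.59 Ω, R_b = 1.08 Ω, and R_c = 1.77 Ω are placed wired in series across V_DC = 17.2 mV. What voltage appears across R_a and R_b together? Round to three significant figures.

V ≈ 12.5 mV

ΣR = 3.59 + 1.08 + 1.77 = 6.440 Ω.
R_{R_a..R_b} = 3.59 + 1.08 = 4.670 Ω.
Voltage divider: V = V_DC · (4.670 / 6.440) = 17.2 × 0.7252 = 12.47 mV.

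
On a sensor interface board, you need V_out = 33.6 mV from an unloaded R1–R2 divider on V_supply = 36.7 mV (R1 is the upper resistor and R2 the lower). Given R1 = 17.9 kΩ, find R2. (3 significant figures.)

R2 ≈ 194 kΩ

Required fraction k = V_out/V_supply = 0.9155.
Rearranging, R2 = R1·k/(1−k) = 17.9 × 10.84 = 194.0 kΩ.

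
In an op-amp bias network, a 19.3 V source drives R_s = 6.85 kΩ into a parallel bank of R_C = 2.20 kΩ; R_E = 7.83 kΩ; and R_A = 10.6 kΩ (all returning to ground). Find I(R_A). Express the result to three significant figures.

I ≈ 0.323 mA

Combine the parallel branches: R_p = (1/2.20 + 1/7.83 + 1/10.6)⁻¹ = 1.478 kΩ.
Node voltage V_A = V_in · R_p/(R_s + R_p) = 19.3 × 0.1775 = 3.425 V.
I(R_A) = V_A / R_A = 3.425/10.6 = 0.3231 mA.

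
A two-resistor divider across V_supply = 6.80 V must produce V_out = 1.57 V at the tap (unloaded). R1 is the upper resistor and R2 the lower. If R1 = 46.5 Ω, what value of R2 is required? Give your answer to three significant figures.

Required fraction k = V_out/V_supply = 0.2309.
R2 = R1 · 0.2309/(1 − 0.2309) = 13.96 Ω.

R2 ≈ 14.0 Ω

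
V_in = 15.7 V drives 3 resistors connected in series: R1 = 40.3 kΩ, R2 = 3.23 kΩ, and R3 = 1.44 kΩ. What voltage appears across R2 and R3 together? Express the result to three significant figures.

Series total: ΣR = 40.3 + 3.23 + 1.44 = 44.97 kΩ.
R_{R2..R3} = 3.23 + 1.44 = 4.670 kΩ.
Voltage divider: V = V_in · (4.670 / 44.97) = 15.7 × 0.1038 = 1.630 V.

V ≈ 1.63 V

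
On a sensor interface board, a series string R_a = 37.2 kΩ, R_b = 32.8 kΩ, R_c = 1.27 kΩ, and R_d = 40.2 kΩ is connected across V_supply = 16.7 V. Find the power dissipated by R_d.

The common current is I = 16.7/111.5 = 0.1498 mA.
V(R_d) = I·R = 6.023 V; P = V·I = 6.023 × 0.1498 = 0.9023 mW.

P ≈ 0.902 mW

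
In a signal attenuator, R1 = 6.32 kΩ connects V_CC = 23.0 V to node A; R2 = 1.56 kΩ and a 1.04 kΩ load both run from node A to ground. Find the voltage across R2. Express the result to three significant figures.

The load sits in parallel with R2, giving an effective lower resistance R2' = R2·R_L/(R2+R_L) = 0.6240 kΩ.
Then V_out = V_CC · R2'/(R1 + R2') = 23.0 × 0.6240/6.944 = 2.067 V.
(Unloaded it would be 4.55 V; the load pulls it down.)

V_out ≈ 2.07 V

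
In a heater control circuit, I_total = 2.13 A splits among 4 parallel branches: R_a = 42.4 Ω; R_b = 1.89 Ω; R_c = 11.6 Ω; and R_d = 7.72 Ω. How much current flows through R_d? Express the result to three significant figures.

Total conductance ΣG = 1/42.4 + 1/1.89 + 1/11.6 + 1/7.72 = 0.7684 (units of 1/Ω).
R_d takes the fraction G_k/ΣG = 0.1295/0.7684 = 0.1686, so I = 2.13 × 0.1686 = 0.3591 A.

I ≈ 0.359 A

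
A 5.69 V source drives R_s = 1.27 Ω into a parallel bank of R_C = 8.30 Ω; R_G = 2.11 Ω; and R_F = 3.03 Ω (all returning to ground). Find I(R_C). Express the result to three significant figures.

I ≈ 0.315 A

Parallel bank: R_p = 1/(1/8.30 + 1/2.11 + 1/3.03) = 1.082 Ω.
V_A = 5.69 × 1.082/2.352 = 2.617 V.
I(R_C) = V_A / R_C = 2.617/8.30 = 0.3153 A.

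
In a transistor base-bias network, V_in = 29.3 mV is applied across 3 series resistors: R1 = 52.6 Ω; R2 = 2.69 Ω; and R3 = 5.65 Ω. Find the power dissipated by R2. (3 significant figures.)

P ≈ 0.622 µW

Series current I = V_in/ΣR = 29.3/60.94 = 0.4808 mA.
V(R2) = I·R = 1.293 mV; P = V·I = 1.293 × 0.4808 = 0.6218 µW.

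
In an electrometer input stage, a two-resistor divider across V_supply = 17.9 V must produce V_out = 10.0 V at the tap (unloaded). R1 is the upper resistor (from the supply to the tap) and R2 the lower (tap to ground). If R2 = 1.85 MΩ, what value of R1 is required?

The divider ratio is R2/(R1+R2) = 10.0/17.9 = 0.5587.
So R1 = R2 · (V_supply/V_out − 1) = 1.85 × (17.9/10.0 − 1) = 1.85 × 0.7900 = 1.461 MΩ.

R1 ≈ 1.46 MΩ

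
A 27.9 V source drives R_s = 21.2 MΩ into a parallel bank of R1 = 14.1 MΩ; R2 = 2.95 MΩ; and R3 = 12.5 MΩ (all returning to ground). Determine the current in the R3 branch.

Parallel bank: R_p = 1/(1/14.1 + 1/2.95 + 1/12.5) = 2.041 MΩ.
V_A = 27.9 × 2.041/23.24 = 2.450 V.
I(R3) = V_A / R3 = 2.450/12.5 = 0.1960 µA.

I ≈ 0.196 µA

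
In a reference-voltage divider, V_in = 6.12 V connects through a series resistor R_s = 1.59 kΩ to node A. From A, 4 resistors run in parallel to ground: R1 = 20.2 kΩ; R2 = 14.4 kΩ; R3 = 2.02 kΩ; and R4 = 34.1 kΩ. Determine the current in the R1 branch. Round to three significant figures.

I ≈ 0.150 mA

Combine the parallel branches: R_p = (1/20.2 + 1/14.4 + 1/2.02 + 1/34.1)⁻¹ = 1.554 kΩ.
Node voltage V_A = V_in · R_p/(R_s + R_p) = 6.12 × 0.4943 = 3.025 V.
I(R1) = V_A / R1 = 3.025/20.2 = 0.1498 mA.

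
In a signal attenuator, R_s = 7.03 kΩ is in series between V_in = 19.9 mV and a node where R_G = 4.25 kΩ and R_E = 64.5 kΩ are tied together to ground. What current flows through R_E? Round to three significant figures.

Parallel bank: R_p = 1/(1/4.25 + 1/64.5) = 3.987 kΩ.
V_A = 19.9 × 3.987/11.02 = 7.202 mV.
Branch current I = V_A/R_E = 7.202/64.5 = 0.1117 µA.
(Check via current divider: I_total = 1.806 µA; share G_k/ΣG = 0.06182 → same result.)

I ≈ 0.112 µA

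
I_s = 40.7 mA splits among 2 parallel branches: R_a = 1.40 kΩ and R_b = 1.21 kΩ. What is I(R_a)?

I ≈ 18.9 mA

With just two branches, the current splits inversely with resistance.
I(R_a) = 40.7 × 1.21/(1.40 + 1.21) = 40.7 × 0.4636 = 18.87 mA.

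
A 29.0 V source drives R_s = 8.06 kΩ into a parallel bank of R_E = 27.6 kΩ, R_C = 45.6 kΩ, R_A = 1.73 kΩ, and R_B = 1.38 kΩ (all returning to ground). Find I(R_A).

I ≈ 1.40 mA

Combine the parallel branches: R_p = (1/27.6 + 1/45.6 + 1/1.73 + 1/1.38)⁻¹ = 0.7348 kΩ.
Node voltage V_A = V_supply · R_p/(R_s + R_p) = 29.0 × 0.08355 = 2.423 V.
Branch current I = V_A/R_A = 2.423/1.73 = 1.401 mA.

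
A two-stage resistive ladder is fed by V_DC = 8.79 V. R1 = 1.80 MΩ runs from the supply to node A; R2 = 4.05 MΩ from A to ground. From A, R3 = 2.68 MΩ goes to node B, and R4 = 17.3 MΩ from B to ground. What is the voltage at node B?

The second stage (R3 + R4 = 19.98 MΩ) loads node A in parallel with R2.
Effective lower resistance at A: R2 ‖ 19.98 = 3.367 MΩ.
So V_A = 8.79 × 0.6517 = 5.728 V.
Then the unloaded second divider: V_B = V_A × R4/(R3+R4) = 5.728 × 0.8659 = 4.960 V.

V_B ≈ 4.96 V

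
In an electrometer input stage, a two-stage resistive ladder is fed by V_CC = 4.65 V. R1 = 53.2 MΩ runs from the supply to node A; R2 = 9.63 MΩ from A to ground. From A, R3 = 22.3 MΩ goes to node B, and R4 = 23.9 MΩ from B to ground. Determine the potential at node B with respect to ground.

Node A sees R2 in parallel with the series input of stage 2, R3 + R4 = 46.20 MΩ.
R2 ‖ (R3+R4) = 7.969 MΩ.
V_A = 4.65 × 7.969/(53.2 + 7.969) = 0.6058 V.
V_B = V_A × 0.5173 = 0.3134 V.

V_B ≈ 0.313 V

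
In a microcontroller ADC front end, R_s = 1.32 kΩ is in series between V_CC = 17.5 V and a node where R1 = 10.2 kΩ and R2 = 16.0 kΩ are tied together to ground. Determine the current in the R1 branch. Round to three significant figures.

Equivalent of the parallel group: R_p = 6.229 kΩ.
V_A by voltage divider: V_A = 17.5 × 6.229/(1.32 + 6.229) = 14.44 V.
I(R1) = V_A / R1 = 14.44/10.2 = 1.416 mA.

I ≈ 1.42 mA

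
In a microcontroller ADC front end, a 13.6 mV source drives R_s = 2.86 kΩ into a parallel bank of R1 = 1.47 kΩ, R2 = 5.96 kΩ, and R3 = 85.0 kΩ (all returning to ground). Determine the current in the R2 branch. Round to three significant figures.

Parallel bank: R_p = 1/(1/1.47 + 1/5.96 + 1/85.0) = 1.163 kΩ.
V_A by voltage divider: V_A = 13.6 × 1.163/(2.86 + 1.163) = 3.932 mV.
Branch current I = V_A/R2 = 3.932/5.96 = 0.6597 µA.

I ≈ 0.660 µA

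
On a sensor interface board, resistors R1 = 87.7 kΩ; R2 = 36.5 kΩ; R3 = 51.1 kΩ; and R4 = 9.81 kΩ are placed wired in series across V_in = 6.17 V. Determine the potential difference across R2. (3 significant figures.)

V ≈ 1.22 V

Series total: ΣR = 87.7 + 36.5 + 51.1 + 9.81 = 185.1 kΩ.
Voltage divider: V = V_in · (36.50 / 185.1) = 6.17 × 0.1972 = 1.217 V.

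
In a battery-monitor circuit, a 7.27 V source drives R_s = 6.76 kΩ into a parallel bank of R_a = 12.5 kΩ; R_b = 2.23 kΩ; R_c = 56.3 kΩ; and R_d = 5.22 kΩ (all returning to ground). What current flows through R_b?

I ≈ 0.545 mA

Combine the parallel branches: R_p = (1/12.5 + 1/2.23 + 1/56.3 + 1/5.22)⁻¹ = 1.355 kΩ.
Node voltage V_A = V_in · R_p/(R_s + R_p) = 7.27 × 0.1670 = 1.214 V.
I(R_b) = V_A / R_b = 1.214/2.23 = 0.5445 mA.
(Equivalently: I_total = 0.8958 mA, then current-divider fraction G_k/ΣG = 0.6078.)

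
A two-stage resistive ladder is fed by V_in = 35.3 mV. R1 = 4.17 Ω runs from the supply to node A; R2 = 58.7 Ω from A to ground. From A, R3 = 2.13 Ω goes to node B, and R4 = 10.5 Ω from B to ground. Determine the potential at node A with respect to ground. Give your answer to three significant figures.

V_A ≈ 25.2 mV

The second stage (R3 + R4 = 12.63 Ω) loads node A in parallel with R2.
R2 ‖ (R3+R4) = 10.39 Ω.
So V_A = 35.3 × 0.7137 = 25.19 mV.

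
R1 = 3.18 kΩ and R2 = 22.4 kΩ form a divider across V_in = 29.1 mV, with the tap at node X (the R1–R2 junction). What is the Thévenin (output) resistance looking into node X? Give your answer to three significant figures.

Looking into X with the source shorted: R_th = R1·R2/(R1+R2) = 3.180 × 22.4/25.58 = 2.785 kΩ.

R_th ≈ 2.78 kΩ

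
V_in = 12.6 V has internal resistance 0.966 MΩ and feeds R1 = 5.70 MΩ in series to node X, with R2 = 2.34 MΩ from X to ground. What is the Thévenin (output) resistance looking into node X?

R1' = 0.966 + 5.70 = 6.666 MΩ (source resistance + R1).
Zeroing V_in shorts the top of R1' to ground, so R_th = R1' ‖ R2 = 1.732 MΩ.

R_th ≈ 1.73 MΩ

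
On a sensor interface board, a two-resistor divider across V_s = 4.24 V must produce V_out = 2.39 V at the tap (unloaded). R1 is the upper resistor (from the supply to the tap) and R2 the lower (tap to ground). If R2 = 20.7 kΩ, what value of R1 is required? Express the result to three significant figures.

V_out/V_s = R2/(R1+R2) = 0.5637.
Rearranging, R1 = R2·(1−k)/k = 20.7 × 0.7741 = 16.02 kΩ.

R1 ≈ 16.0 kΩ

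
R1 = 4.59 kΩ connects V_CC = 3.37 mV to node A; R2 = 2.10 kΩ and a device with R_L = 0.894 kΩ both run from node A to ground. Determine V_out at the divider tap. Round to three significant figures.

V_out ≈ 0.405 mV

R2 ‖ R_L = (2.10 × 0.894)/(2.10 + 0.894) = 0.6271 kΩ.
Voltage divider with the loaded lower leg: V_out = 3.37 × 0.6271/(4.59 + 0.6271) = 3.37 × 0.1202 = 0.4051 mV.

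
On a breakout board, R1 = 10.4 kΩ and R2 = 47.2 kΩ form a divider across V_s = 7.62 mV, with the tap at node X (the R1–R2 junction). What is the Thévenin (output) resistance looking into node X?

Looking into X with the source shorted: R_th = R1·R2/(R1+R2) = 10.40 × 47.2/57.60 = 8.522 kΩ.

R_th ≈ 8.52 kΩ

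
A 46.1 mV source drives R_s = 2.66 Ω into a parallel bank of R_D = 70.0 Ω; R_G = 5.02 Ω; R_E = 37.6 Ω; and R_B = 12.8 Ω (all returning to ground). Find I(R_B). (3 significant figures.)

Equivalent of the parallel group: R_p = 3.143 Ω.
V_A by voltage divider: V_A = 46.1 × 3.143/(2.66 + 3.143) = 24.97 mV.
I(R_B) = V_A / R_B = 24.97/12.8 = 1.951 mA.

I ≈ 1.95 mA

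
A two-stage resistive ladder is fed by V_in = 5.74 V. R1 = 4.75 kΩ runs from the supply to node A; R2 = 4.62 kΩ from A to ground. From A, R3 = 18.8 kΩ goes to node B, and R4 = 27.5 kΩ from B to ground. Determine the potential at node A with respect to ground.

V_A ≈ 2.69 V

Node A sees R2 in parallel with the series input of stage 2, R3 + R4 = 46.30 kΩ.
R2 ‖ (R3+R4) = 4.201 kΩ.
V_A = 5.74 × 4.201/(4.75 + 4.201) = 2.694 V.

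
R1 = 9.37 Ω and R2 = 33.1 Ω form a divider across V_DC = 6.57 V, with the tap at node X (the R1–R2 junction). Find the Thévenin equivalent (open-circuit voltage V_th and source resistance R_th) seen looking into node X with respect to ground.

With X open, the divider is unloaded: V_th = 6.57 × 33.1/42.47 = 5.120 V.
Zeroing V_DC shorts the top of R1 to ground, so R_th = R1 ‖ R2 = 7.303 Ω.

V_th ≈ 5.12 V, R_th ≈ 7.30 Ω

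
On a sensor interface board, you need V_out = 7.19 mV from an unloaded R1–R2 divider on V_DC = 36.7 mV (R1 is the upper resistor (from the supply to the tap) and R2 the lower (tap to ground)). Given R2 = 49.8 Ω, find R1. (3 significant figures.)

R1 ≈ 204 Ω

The divider ratio is R2/(R1+R2) = 7.19/36.7 = 0.1959.
So R1 = R2 · (V_DC/V_out − 1) = 49.8 × (36.7/7.19 − 1) = 49.8 × 4.104 = 204.4 Ω.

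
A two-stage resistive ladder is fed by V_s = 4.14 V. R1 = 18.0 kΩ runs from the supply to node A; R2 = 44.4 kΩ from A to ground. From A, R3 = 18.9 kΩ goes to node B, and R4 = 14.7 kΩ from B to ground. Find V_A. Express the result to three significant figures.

Looking into the second stage from A: R3 + R4 = 33.60 kΩ appears in parallel with R2.
Effective lower resistance at A: R2 ‖ 33.60 = 19.13 kΩ.
So V_A = 4.14 × 0.5152 = 2.133 V.

V_A ≈ 2.13 V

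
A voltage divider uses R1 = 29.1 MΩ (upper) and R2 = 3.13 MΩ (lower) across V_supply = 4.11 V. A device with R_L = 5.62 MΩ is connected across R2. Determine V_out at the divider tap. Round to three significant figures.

V_out ≈ 0.266 V

First combine the lower leg with the load: R2 ‖ R_L = 2.010 MΩ.
Now apply the divider: V_out = 4.11 × 0.06462 = 0.2656 V.
(Unloaded it would be 0.399 V; the load pulls it down.)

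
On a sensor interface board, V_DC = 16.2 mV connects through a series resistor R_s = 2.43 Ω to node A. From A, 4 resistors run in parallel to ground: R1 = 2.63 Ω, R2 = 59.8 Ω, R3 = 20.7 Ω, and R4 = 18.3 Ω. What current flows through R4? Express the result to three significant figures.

I ≈ 0.400 mA

Parallel bank: R_p = 1/(1/2.63 + 1/59.8 + 1/20.7 + 1/18.3) = 2.000 Ω.
Node voltage V_A = V_DC · R_p/(R_s + R_p) = 16.2 × 0.4515 = 7.315 mV.
I(R4) = V_A / R4 = 7.315/18.3 = 0.3997 mA.
(Check via current divider: I_total = 3.657 mA; share G_k/ΣG = 0.1093 → same result.)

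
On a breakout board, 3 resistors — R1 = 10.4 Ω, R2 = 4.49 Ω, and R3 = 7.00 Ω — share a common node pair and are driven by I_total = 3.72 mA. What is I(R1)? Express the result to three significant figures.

I ≈ 0.775 mA

Total conductance ΣG = 1/10.4 + 1/4.49 + 1/7.00 = 0.4617 (units of 1/Ω).
Current divider: I(R1) = I_total · G_k/ΣG = 3.72 × (0.09615/0.4617) = 3.72 × 0.2082 = 0.7747 mA.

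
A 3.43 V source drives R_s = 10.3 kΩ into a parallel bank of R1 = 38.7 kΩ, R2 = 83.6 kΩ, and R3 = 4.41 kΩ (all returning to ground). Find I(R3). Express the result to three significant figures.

I ≈ 0.209 mA

Combine the parallel branches: R_p = (1/38.7 + 1/83.6 + 1/4.41)⁻¹ = 3.780 kΩ.
Node voltage V_A = V_supply · R_p/(R_s + R_p) = 3.43 × 0.2685 = 0.9208 V.
I(R3) = V_A / R3 = 0.9208/4.41 = 0.2088 mA.
(Equivalently: I_total = 0.2436 mA, then current-divider fraction G_k/ΣG = 0.8571.)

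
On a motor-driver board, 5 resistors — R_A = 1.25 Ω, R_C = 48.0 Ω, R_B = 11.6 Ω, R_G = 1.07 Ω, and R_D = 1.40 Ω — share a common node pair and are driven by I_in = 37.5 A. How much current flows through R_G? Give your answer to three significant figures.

I ≈ 13.7 A

ΣG = 1/1.25 + 1/48.0 + 1/11.6 + 1/1.07 + 1/1.40 = 2.556.
R_G takes the fraction G_k/ΣG = 0.9346/2.556 = 0.3657, so I = 37.5 × 0.3657 = 13.71 A.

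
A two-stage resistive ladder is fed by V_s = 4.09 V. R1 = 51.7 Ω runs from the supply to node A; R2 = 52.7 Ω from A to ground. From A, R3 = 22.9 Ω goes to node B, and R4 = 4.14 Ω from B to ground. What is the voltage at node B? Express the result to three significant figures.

V_B ≈ 0.161 V

The second stage (R3 + R4 = 27.04 Ω) loads node A in parallel with R2.
Effective lower resistance at A: R2 ‖ 27.04 = 17.87 Ω.
V_A = 4.09 × 17.87/(51.7 + 17.87) = 1.051 V.
Then the unloaded second divider: V_B = V_A × R4/(R3+R4) = 1.051 × 0.1531 = 0.1609 V.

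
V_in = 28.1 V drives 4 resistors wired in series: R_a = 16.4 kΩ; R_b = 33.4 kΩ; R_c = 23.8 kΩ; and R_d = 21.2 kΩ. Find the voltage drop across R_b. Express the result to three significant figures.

Total series resistance ΣR = 16.4 + 33.4 + 23.8 + 21.2 = 94.80 kΩ.
Voltage divider: V = V_in · (33.40 / 94.80) = 28.1 × 0.3523 = 9.900 V.

V ≈ 9.90 V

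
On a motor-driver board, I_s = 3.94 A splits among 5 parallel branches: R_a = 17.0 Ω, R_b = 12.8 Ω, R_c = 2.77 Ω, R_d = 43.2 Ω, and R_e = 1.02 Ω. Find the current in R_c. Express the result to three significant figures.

I ≈ 0.947 A

ΣG = 1/17.0 + 1/12.8 + 1/2.77 + 1/43.2 + 1/1.02 = 1.501.
Current divider: I(R_c) = I_s · G_k/ΣG = 3.94 × (0.3610/1.501) = 3.94 × 0.2404 = 0.9473 A.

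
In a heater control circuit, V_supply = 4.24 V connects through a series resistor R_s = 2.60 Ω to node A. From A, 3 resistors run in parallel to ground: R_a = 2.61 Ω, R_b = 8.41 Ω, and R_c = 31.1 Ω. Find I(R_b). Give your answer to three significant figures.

I ≈ 0.211 A

Combine the parallel branches: R_p = (1/2.61 + 1/8.41 + 1/31.1)⁻¹ = 1.872 Ω.
V_A by voltage divider: V_A = 4.24 × 1.872/(2.60 + 1.872) = 1.775 V.
Branch current I = V_A/R_b = 1.775/8.41 = 0.2110 A.
(Check via current divider: I_total = 0.9481 A; share G_k/ΣG = 0.2226 → same result.)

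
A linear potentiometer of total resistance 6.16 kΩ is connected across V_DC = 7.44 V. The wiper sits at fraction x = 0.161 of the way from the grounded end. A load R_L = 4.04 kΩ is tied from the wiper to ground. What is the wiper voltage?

V_out ≈ 0.993 V

Lower segment x·R_p = 0.9918 kΩ; upper segment (1−x)·R_p = 5.168 kΩ.
(x·R_p) ‖ R_L = 0.7963 kΩ.
V_out = 7.44 × 0.7963/(5.168 + 0.7963) = 0.9933 V.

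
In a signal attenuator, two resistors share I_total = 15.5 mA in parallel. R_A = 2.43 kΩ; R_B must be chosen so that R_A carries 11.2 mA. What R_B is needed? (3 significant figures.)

The fraction through R_A equals R_B/(R_A+R_B).
11.2/15.5 = R_B/(R_A + R_B) → R_B = R_A · (0.7226)/(1 − 0.7226) = 2.43 × 2.605 = 6.329 kΩ.

R_B ≈ 6.33 kΩ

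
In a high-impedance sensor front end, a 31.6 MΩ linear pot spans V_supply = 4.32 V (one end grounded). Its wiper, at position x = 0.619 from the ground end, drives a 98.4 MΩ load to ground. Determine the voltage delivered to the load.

V_out ≈ 2.49 V

Lower segment x·R_p = 19.56 MΩ; upper segment (1−x)·R_p = 12.04 MΩ.
Lower segment in parallel with the load: 19.56 ‖ 98.4 = 16.32 MΩ.
Then V_out = V_supply · 16.32/(12.04 + 16.32) = 2.486 V.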